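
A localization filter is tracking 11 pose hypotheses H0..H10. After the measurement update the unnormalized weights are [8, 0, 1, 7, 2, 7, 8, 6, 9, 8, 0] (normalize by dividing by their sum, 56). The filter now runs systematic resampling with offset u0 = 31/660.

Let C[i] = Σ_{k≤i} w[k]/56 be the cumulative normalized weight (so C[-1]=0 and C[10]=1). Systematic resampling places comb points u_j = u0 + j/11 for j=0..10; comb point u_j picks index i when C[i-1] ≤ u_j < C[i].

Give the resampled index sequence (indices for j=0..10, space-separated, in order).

C = [1/7, 1/7, 9/56, 2/7, 9/28, 25/56, 33/56, 39/56, 6/7, 1, 1]
j=0: u_0=31/660 ∈ [0, 1/7) → index 0
j=1: u_1=91/660 ∈ [0, 1/7) → index 0
j=2: u_2=151/660 ∈ [9/56, 2/7) → index 3
j=3: u_3=211/660 ∈ [2/7, 9/28) → index 4
j=4: u_4=271/660 ∈ [9/28, 25/56) → index 5
j=5: u_5=331/660 ∈ [25/56, 33/56) → index 6
j=6: u_6=391/660 ∈ [33/56, 39/56) → index 7
j=7: u_7=41/60 ∈ [33/56, 39/56) → index 7
j=8: u_8=511/660 ∈ [39/56, 6/7) → index 8
j=9: u_9=571/660 ∈ [6/7, 1) → index 9
j=10: u_10=631/660 ∈ [6/7, 1) → index 9

0 0 3 4 5 6 7 7 8 9 9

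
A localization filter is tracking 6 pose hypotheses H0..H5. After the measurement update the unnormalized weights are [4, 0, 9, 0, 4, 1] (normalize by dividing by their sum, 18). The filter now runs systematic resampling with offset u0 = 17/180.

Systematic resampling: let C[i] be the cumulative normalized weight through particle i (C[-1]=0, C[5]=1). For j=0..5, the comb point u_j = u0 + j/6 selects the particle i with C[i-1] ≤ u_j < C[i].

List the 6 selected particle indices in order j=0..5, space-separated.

0 2 2 2 4 4

C = [2/9, 2/9, 13/18, 13/18, 17/18, 1]
j=0: u_0=17/180 ∈ [0, 2/9) → index 0
j=1: u_1=47/180 ∈ [2/9, 13/18) → index 2
j=2: u_2=77/180 ∈ [2/9, 13/18) → index 2
j=3: u_3=107/180 ∈ [2/9, 13/18) → index 2
j=4: u_4=137/180 ∈ [13/18, 17/18) → index 4
j=5: u_5=167/180 ∈ [13/18, 17/18) → index 4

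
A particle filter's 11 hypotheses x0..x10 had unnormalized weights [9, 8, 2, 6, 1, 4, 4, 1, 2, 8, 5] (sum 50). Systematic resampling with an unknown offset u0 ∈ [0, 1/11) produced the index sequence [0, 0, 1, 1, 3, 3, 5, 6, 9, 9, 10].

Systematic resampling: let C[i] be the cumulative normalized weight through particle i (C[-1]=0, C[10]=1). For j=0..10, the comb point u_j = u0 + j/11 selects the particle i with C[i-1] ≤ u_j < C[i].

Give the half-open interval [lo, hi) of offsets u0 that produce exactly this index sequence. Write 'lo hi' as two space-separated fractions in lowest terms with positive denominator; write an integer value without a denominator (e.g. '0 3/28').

9/550 12/275

C = [9/50, 17/50, 19/50, 1/2, 13/25, 3/5, 17/25, 7/10, 37/50, 9/10, 1]
j=0 picked index 0: u0 ∈ [0, 9/50)
j=1 picked index 0: u0 ∈ [-1/11, 49/550)
j=2 picked index 1: u0 ∈ [-1/550, 87/550)
j=3 picked index 1: u0 ∈ [-51/550, 37/550)
j=4 picked index 3: u0 ∈ [9/550, 3/22)
j=5 picked index 3: u0 ∈ [-41/550, 1/22)
j=6 picked index 5: u0 ∈ [-7/275, 3/55)
j=7 picked index 6: u0 ∈ [-2/55, 12/275)
j=8 picked index 9: u0 ∈ [7/550, 19/110)
j=9 picked index 9: u0 ∈ [-43/550, 9/110)
j=10 picked index 10: u0 ∈ [-1/110, 1/11)
intersection: [9/550, 12/275)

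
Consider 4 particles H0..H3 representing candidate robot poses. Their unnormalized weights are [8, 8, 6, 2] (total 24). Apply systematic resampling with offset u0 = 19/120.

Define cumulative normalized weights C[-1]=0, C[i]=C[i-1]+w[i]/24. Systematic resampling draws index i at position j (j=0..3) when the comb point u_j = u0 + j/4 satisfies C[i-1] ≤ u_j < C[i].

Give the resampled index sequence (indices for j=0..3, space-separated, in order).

0 1 1 2

C = [1/3, 2/3, 11/12, 1]
j=0: u_0=19/120 ∈ [0, 1/3) → index 0
j=1: u_1=49/120 ∈ [1/3, 2/3) → index 1
j=2: u_2=79/120 ∈ [1/3, 2/3) → index 1
j=3: u_3=109/120 ∈ [2/3, 11/12) → index 2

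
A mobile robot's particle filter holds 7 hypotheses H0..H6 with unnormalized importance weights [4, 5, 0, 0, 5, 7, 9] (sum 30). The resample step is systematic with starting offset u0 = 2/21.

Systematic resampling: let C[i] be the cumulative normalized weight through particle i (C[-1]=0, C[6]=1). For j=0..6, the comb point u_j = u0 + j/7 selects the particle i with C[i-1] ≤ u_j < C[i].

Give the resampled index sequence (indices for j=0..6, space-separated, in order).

0 1 4 5 5 6 6

C = [2/15, 3/10, 3/10, 3/10, 7/15, 7/10, 1]
j=0: u_0=2/21 ∈ [0, 2/15) → index 0
j=1: u_1=5/21 ∈ [2/15, 3/10) → index 1
j=2: u_2=8/21 ∈ [3/10, 7/15) → index 4
j=3: u_3=11/21 ∈ [7/15, 7/10) → index 5
j=4: u_4=2/3 ∈ [7/15, 7/10) → index 5
j=5: u_5=17/21 ∈ [7/10, 1) → index 6
j=6: u_6=20/21 ∈ [7/10, 1) → index 6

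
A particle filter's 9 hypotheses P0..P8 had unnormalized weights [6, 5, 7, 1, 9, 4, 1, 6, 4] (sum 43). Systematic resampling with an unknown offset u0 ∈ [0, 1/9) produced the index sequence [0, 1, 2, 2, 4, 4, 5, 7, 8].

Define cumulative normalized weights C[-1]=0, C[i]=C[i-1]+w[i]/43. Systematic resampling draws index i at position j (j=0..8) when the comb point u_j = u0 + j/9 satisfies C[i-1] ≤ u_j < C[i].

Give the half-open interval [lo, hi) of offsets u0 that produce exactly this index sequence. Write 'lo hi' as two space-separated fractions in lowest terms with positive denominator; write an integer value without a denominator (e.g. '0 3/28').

13/387 10/129

C = [6/43, 11/43, 18/43, 19/43, 28/43, 32/43, 33/43, 39/43, 1]
j=0 picked index 0: u0 ∈ [0, 6/43)
j=1 picked index 1: u0 ∈ [11/387, 56/387)
j=2 picked index 2: u0 ∈ [13/387, 76/387)
j=3 picked index 2: u0 ∈ [-10/129, 11/129)
j=4 picked index 4: u0 ∈ [-1/387, 80/387)
j=5 picked index 4: u0 ∈ [-44/387, 37/387)
j=6 picked index 5: u0 ∈ [-2/129, 10/129)
j=7 picked index 7: u0 ∈ [-4/387, 50/387)
j=8 picked index 8: u0 ∈ [7/387, 1/9)
intersection: [13/387, 10/129)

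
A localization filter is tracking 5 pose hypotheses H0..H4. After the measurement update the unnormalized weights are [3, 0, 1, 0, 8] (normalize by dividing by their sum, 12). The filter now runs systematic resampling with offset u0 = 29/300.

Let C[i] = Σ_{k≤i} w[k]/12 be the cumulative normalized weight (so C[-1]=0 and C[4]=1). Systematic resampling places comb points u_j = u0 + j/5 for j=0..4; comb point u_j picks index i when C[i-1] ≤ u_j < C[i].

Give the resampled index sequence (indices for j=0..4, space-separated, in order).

0 2 4 4 4

C = [1/4, 1/4, 1/3, 1/3, 1]
j=0: u_0=29/300 ∈ [0, 1/4) → index 0
j=1: u_1=89/300 ∈ [1/4, 1/3) → index 2
j=2: u_2=149/300 ∈ [1/3, 1) → index 4
j=3: u_3=209/300 ∈ [1/3, 1) → index 4
j=4: u_4=269/300 ∈ [1/3, 1) → index 4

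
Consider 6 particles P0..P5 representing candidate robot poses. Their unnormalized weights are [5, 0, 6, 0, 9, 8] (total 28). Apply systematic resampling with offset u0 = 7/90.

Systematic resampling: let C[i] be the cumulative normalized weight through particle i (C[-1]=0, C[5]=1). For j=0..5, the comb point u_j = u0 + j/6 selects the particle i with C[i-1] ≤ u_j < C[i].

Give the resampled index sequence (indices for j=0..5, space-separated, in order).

C = [5/28, 5/28, 11/28, 11/28, 5/7, 1]
j=0: u_0=7/90 ∈ [0, 5/28) → index 0
j=1: u_1=11/45 ∈ [5/28, 11/28) → index 2
j=2: u_2=37/90 ∈ [11/28, 5/7) → index 4
j=3: u_3=26/45 ∈ [11/28, 5/7) → index 4
j=4: u_4=67/90 ∈ [5/7, 1) → index 5
j=5: u_5=41/45 ∈ [5/7, 1) → index 5

0 2 4 4 5 5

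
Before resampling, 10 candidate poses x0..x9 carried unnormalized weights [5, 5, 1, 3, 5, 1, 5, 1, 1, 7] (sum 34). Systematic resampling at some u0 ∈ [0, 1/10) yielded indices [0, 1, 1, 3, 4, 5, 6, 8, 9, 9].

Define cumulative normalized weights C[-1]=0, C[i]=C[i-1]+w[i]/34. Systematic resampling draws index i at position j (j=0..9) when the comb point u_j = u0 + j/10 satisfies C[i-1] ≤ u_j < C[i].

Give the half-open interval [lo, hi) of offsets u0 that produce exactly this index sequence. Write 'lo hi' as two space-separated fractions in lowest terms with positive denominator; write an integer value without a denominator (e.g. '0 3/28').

C = [5/34, 5/17, 11/34, 7/17, 19/34, 10/17, 25/34, 13/17, 27/34, 1]
j=0 picked index 0: u0 ∈ [0, 5/34)
j=1 picked index 1: u0 ∈ [4/85, 33/170)
j=2 picked index 1: u0 ∈ [-9/170, 8/85)
j=3 picked index 3: u0 ∈ [2/85, 19/170)
j=4 picked index 4: u0 ∈ [1/85, 27/170)
j=5 picked index 5: u0 ∈ [1/17, 3/34)
j=6 picked index 6: u0 ∈ [-1/85, 23/170)
j=7 picked index 8: u0 ∈ [11/170, 8/85)
j=8 picked index 9: u0 ∈ [-1/170, 1/5)
j=9 picked index 9: u0 ∈ [-9/85, 1/10)
intersection: [11/170, 3/34)

11/170 3/34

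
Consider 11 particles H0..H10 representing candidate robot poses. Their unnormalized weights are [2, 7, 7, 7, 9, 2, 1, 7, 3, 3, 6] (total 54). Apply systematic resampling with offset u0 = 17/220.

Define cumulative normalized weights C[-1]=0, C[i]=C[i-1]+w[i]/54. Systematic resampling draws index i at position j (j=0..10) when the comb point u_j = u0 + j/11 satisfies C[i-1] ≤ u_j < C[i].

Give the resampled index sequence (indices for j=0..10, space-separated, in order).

C = [1/27, 1/6, 8/27, 23/54, 16/27, 17/27, 35/54, 7/9, 5/6, 8/9, 1]
j=0: u_0=17/220 ∈ [1/27, 1/6) → index 1
j=1: u_1=37/220 ∈ [1/6, 8/27) → index 2
j=2: u_2=57/220 ∈ [1/6, 8/27) → index 2
j=3: u_3=7/20 ∈ [8/27, 23/54) → index 3
j=4: u_4=97/220 ∈ [23/54, 16/27) → index 4
j=5: u_5=117/220 ∈ [23/54, 16/27) → index 4
j=6: u_6=137/220 ∈ [16/27, 17/27) → index 5
j=7: u_7=157/220 ∈ [35/54, 7/9) → index 7
j=8: u_8=177/220 ∈ [7/9, 5/6) → index 8
j=9: u_9=197/220 ∈ [8/9, 1) → index 10
j=10: u_10=217/220 ∈ [8/9, 1) → index 10

1 2 2 3 4 4 5 7 8 10 10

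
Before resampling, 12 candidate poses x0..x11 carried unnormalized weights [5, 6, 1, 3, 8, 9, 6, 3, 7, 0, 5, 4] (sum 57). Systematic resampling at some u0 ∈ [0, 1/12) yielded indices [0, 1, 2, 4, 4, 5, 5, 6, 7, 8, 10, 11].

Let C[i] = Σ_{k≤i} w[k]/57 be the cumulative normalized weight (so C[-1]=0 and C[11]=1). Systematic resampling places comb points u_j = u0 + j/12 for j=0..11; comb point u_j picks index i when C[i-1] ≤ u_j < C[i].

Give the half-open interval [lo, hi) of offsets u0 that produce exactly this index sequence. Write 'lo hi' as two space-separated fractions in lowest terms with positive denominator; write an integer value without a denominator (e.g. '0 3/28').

1/38 5/114

C = [5/57, 11/57, 4/19, 5/19, 23/57, 32/57, 2/3, 41/57, 16/19, 16/19, 53/57, 1]
j=0 picked index 0: u0 ∈ [0, 5/57)
j=1 picked index 1: u0 ∈ [1/228, 25/228)
j=2 picked index 2: u0 ∈ [1/38, 5/114)
j=3 picked index 4: u0 ∈ [1/76, 35/228)
j=4 picked index 4: u0 ∈ [-4/57, 4/57)
j=5 picked index 5: u0 ∈ [-1/76, 11/76)
j=6 picked index 5: u0 ∈ [-11/114, 7/114)
j=7 picked index 6: u0 ∈ [-5/228, 1/12)
j=8 picked index 7: u0 ∈ [0, 1/19)
j=9 picked index 8: u0 ∈ [-7/228, 7/76)
j=10 picked index 10: u0 ∈ [1/114, 11/114)
j=11 picked index 11: u0 ∈ [1/76, 1/12)
intersection: [1/38, 5/114)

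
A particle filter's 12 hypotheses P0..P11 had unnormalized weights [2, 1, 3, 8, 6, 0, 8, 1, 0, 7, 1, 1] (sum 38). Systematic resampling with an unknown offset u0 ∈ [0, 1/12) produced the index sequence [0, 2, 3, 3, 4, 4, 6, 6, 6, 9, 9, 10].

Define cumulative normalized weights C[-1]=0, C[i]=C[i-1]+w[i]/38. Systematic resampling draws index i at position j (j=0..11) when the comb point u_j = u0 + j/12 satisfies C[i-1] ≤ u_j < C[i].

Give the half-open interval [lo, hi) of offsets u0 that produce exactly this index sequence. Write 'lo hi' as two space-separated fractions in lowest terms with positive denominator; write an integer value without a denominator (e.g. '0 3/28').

C = [1/19, 3/38, 3/19, 7/19, 10/19, 10/19, 14/19, 29/38, 29/38, 18/19, 37/38, 1]
j=0 picked index 0: u0 ∈ [0, 1/19)
j=1 picked index 2: u0 ∈ [-1/228, 17/228)
j=2 picked index 3: u0 ∈ [-1/114, 23/114)
j=3 picked index 3: u0 ∈ [-7/76, 9/76)
j=4 picked index 4: u0 ∈ [2/57, 11/57)
j=5 picked index 4: u0 ∈ [-11/228, 25/228)
j=6 picked index 6: u0 ∈ [1/38, 9/38)
j=7 picked index 6: u0 ∈ [-13/228, 35/228)
j=8 picked index 6: u0 ∈ [-8/57, 4/57)
j=9 picked index 9: u0 ∈ [1/76, 15/76)
j=10 picked index 9: u0 ∈ [-4/57, 13/114)
j=11 picked index 10: u0 ∈ [7/228, 13/228)
intersection: [2/57, 1/19)

2/57 1/19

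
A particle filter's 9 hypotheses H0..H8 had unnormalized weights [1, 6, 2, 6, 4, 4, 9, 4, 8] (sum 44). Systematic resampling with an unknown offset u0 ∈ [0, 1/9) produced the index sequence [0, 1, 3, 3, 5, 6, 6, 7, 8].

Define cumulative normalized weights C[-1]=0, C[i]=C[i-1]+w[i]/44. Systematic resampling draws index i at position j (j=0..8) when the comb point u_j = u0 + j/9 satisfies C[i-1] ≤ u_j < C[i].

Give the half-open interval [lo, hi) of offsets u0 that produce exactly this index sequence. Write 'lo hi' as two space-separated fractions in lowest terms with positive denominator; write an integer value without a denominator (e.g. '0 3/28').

C = [1/44, 7/44, 9/44, 15/44, 19/44, 23/44, 8/11, 9/11, 1]
j=0 picked index 0: u0 ∈ [0, 1/44)
j=1 picked index 1: u0 ∈ [-35/396, 19/396)
j=2 picked index 3: u0 ∈ [-7/396, 47/396)
j=3 picked index 3: u0 ∈ [-17/132, 1/132)
j=4 picked index 5: u0 ∈ [-5/396, 31/396)
j=5 picked index 6: u0 ∈ [-13/396, 17/99)
j=6 picked index 6: u0 ∈ [-19/132, 2/33)
j=7 picked index 7: u0 ∈ [-5/99, 4/99)
j=8 picked index 8: u0 ∈ [-7/99, 1/9)
intersection: [0, 1/132)

0 1/132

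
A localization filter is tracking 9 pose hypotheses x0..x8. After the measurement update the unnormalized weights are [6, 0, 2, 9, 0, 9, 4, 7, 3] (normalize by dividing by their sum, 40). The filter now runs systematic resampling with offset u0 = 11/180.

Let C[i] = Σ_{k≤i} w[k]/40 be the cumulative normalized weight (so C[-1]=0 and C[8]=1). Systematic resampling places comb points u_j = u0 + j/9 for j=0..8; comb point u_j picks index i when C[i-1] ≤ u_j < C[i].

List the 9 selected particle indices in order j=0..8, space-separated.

C = [3/20, 3/20, 1/5, 17/40, 17/40, 13/20, 3/4, 37/40, 1]
j=0: u_0=11/180 ∈ [0, 3/20) → index 0
j=1: u_1=31/180 ∈ [3/20, 1/5) → index 2
j=2: u_2=17/60 ∈ [1/5, 17/40) → index 3
j=3: u_3=71/180 ∈ [1/5, 17/40) → index 3
j=4: u_4=91/180 ∈ [17/40, 13/20) → index 5
j=5: u_5=37/60 ∈ [17/40, 13/20) → index 5
j=6: u_6=131/180 ∈ [13/20, 3/4) → index 6
j=7: u_7=151/180 ∈ [3/4, 37/40) → index 7
j=8: u_8=19/20 ∈ [37/40, 1) → index 8

0 2 3 3 5 5 6 7 8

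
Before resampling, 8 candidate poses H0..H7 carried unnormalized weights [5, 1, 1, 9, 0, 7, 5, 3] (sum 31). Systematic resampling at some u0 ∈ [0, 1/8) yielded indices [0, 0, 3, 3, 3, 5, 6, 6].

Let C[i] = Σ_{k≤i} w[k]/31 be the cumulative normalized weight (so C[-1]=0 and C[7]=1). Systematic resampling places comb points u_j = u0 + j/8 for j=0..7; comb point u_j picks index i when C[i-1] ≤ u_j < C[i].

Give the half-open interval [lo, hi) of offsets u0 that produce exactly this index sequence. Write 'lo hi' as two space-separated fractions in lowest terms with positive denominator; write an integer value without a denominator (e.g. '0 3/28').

0 1/62

C = [5/31, 6/31, 7/31, 16/31, 16/31, 23/31, 28/31, 1]
j=0 picked index 0: u0 ∈ [0, 5/31)
j=1 picked index 0: u0 ∈ [-1/8, 9/248)
j=2 picked index 3: u0 ∈ [-3/124, 33/124)
j=3 picked index 3: u0 ∈ [-37/248, 35/248)
j=4 picked index 3: u0 ∈ [-17/62, 1/62)
j=5 picked index 5: u0 ∈ [-27/248, 29/248)
j=6 picked index 6: u0 ∈ [-1/124, 19/124)
j=7 picked index 6: u0 ∈ [-33/248, 7/248)
intersection: [0, 1/62)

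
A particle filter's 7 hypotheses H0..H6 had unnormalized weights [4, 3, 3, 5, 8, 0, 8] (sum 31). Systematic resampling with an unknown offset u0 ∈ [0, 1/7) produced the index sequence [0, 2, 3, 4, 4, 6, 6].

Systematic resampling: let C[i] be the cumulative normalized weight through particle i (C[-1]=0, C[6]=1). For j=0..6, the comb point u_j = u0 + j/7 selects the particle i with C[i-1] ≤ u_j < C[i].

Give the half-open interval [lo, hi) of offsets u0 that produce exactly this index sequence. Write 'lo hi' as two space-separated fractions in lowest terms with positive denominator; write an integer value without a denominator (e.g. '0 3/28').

18/217 4/31

C = [4/31, 7/31, 10/31, 15/31, 23/31, 23/31, 1]
j=0 picked index 0: u0 ∈ [0, 4/31)
j=1 picked index 2: u0 ∈ [18/217, 39/217)
j=2 picked index 3: u0 ∈ [8/217, 43/217)
j=3 picked index 4: u0 ∈ [12/217, 68/217)
j=4 picked index 4: u0 ∈ [-19/217, 37/217)
j=5 picked index 6: u0 ∈ [6/217, 2/7)
j=6 picked index 6: u0 ∈ [-25/217, 1/7)
intersection: [18/217, 4/31)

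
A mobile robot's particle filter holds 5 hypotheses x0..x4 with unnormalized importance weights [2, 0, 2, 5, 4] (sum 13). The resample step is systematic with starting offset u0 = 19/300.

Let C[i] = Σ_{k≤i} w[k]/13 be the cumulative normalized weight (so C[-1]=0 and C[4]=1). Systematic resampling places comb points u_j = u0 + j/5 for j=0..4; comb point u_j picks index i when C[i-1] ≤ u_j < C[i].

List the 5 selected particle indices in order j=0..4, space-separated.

0 2 3 3 4

C = [2/13, 2/13, 4/13, 9/13, 1]
j=0: u_0=19/300 ∈ [0, 2/13) → index 0
j=1: u_1=79/300 ∈ [2/13, 4/13) → index 2
j=2: u_2=139/300 ∈ [4/13, 9/13) → index 3
j=3: u_3=199/300 ∈ [4/13, 9/13) → index 3
j=4: u_4=259/300 ∈ [9/13, 1) → index 4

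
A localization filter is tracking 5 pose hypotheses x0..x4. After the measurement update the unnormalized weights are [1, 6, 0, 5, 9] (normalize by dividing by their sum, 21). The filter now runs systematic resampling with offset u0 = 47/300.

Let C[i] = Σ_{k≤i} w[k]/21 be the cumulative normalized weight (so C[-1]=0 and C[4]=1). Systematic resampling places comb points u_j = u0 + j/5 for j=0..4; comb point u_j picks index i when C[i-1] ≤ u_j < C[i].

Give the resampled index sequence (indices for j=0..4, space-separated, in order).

C = [1/21, 1/3, 1/3, 4/7, 1]
j=0: u_0=47/300 ∈ [1/21, 1/3) → index 1
j=1: u_1=107/300 ∈ [1/3, 4/7) → index 3
j=2: u_2=167/300 ∈ [1/3, 4/7) → index 3
j=3: u_3=227/300 ∈ [4/7, 1) → index 4
j=4: u_4=287/300 ∈ [4/7, 1) → index 4

1 3 3 4 4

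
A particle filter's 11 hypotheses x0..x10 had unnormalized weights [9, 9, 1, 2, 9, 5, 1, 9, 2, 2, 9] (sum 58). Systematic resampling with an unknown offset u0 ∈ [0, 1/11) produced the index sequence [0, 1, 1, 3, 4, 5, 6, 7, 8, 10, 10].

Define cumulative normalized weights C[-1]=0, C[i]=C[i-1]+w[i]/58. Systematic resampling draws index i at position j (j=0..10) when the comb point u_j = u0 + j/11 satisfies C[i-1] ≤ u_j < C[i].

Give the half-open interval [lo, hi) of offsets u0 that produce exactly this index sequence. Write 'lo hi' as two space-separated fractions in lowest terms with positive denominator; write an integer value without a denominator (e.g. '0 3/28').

41/638 24/319

C = [9/58, 9/29, 19/58, 21/58, 15/29, 35/58, 18/29, 45/58, 47/58, 49/58, 1]
j=0 picked index 0: u0 ∈ [0, 9/58)
j=1 picked index 1: u0 ∈ [41/638, 70/319)
j=2 picked index 1: u0 ∈ [-17/638, 41/319)
j=3 picked index 3: u0 ∈ [35/638, 57/638)
j=4 picked index 4: u0 ∈ [-1/638, 49/319)
j=5 picked index 5: u0 ∈ [20/319, 95/638)
j=6 picked index 6: u0 ∈ [37/638, 24/319)
j=7 picked index 7: u0 ∈ [-5/319, 89/638)
j=8 picked index 8: u0 ∈ [31/638, 53/638)
j=9 picked index 10: u0 ∈ [17/638, 2/11)
j=10 picked index 10: u0 ∈ [-41/638, 1/11)
intersection: [41/638, 24/319)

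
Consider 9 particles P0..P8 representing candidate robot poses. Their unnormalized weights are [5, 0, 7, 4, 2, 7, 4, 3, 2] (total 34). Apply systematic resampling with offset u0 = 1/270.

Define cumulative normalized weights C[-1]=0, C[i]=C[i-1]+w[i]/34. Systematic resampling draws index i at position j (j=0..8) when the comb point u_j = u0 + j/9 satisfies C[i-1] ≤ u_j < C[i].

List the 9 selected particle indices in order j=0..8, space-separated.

0 0 2 2 3 5 5 6 7

C = [5/34, 5/34, 6/17, 8/17, 9/17, 25/34, 29/34, 16/17, 1]
j=0: u_0=1/270 ∈ [0, 5/34) → index 0
j=1: u_1=31/270 ∈ [0, 5/34) → index 0
j=2: u_2=61/270 ∈ [5/34, 6/17) → index 2
j=3: u_3=91/270 ∈ [5/34, 6/17) → index 2
j=4: u_4=121/270 ∈ [6/17, 8/17) → index 3
j=5: u_5=151/270 ∈ [9/17, 25/34) → index 5
j=6: u_6=181/270 ∈ [9/17, 25/34) → index 5
j=7: u_7=211/270 ∈ [25/34, 29/34) → index 6
j=8: u_8=241/270 ∈ [29/34, 16/17) → index 7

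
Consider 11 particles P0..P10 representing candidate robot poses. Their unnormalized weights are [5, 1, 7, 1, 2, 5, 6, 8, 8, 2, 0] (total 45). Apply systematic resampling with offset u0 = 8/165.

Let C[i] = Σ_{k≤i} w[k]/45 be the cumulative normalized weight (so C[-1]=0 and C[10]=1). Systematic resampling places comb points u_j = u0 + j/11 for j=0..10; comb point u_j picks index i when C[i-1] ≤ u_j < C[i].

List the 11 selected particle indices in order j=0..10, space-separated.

0 2 2 4 5 6 6 7 7 8 9

C = [1/9, 2/15, 13/45, 14/45, 16/45, 7/15, 3/5, 7/9, 43/45, 1, 1]
j=0: u_0=8/165 ∈ [0, 1/9) → index 0
j=1: u_1=23/165 ∈ [2/15, 13/45) → index 2
j=2: u_2=38/165 ∈ [2/15, 13/45) → index 2
j=3: u_3=53/165 ∈ [14/45, 16/45) → index 4
j=4: u_4=68/165 ∈ [16/45, 7/15) → index 5
j=5: u_5=83/165 ∈ [7/15, 3/5) → index 6
j=6: u_6=98/165 ∈ [7/15, 3/5) → index 6
j=7: u_7=113/165 ∈ [3/5, 7/9) → index 7
j=8: u_8=128/165 ∈ [3/5, 7/9) → index 7
j=9: u_9=13/15 ∈ [7/9, 43/45) → index 8
j=10: u_10=158/165 ∈ [43/45, 1) → index 9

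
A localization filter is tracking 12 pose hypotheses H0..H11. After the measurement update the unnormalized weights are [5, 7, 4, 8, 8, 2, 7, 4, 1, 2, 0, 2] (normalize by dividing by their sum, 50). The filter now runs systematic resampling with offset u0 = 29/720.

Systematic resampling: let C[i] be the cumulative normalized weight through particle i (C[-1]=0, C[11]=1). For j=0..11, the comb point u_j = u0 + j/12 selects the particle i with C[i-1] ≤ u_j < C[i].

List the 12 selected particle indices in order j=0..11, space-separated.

C = [1/10, 6/25, 8/25, 12/25, 16/25, 17/25, 41/50, 9/10, 23/25, 24/25, 24/25, 1]
j=0: u_0=29/720 ∈ [0, 1/10) → index 0
j=1: u_1=89/720 ∈ [1/10, 6/25) → index 1
j=2: u_2=149/720 ∈ [1/10, 6/25) → index 1
j=3: u_3=209/720 ∈ [6/25, 8/25) → index 2
j=4: u_4=269/720 ∈ [8/25, 12/25) → index 3
j=5: u_5=329/720 ∈ [8/25, 12/25) → index 3
j=6: u_6=389/720 ∈ [12/25, 16/25) → index 4
j=7: u_7=449/720 ∈ [12/25, 16/25) → index 4
j=8: u_8=509/720 ∈ [17/25, 41/50) → index 6
j=9: u_9=569/720 ∈ [17/25, 41/50) → index 6
j=10: u_10=629/720 ∈ [41/50, 9/10) → index 7
j=11: u_11=689/720 ∈ [23/25, 24/25) → index 9

0 1 1 2 3 3 4 4 6 6 7 9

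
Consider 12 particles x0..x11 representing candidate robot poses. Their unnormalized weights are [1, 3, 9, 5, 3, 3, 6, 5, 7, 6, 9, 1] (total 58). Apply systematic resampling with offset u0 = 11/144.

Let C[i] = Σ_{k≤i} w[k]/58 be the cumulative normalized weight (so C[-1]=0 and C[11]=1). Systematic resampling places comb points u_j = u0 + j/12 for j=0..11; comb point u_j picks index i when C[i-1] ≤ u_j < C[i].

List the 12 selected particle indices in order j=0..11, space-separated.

2 2 3 4 5 6 7 8 9 9 10 11

C = [1/58, 2/29, 13/58, 9/29, 21/58, 12/29, 15/29, 35/58, 21/29, 24/29, 57/58, 1]
j=0: u_0=11/144 ∈ [2/29, 13/58) → index 2
j=1: u_1=23/144 ∈ [2/29, 13/58) → index 2
j=2: u_2=35/144 ∈ [13/58, 9/29) → index 3
j=3: u_3=47/144 ∈ [9/29, 21/58) → index 4
j=4: u_4=59/144 ∈ [21/58, 12/29) → index 5
j=5: u_5=71/144 ∈ [12/29, 15/29) → index 6
j=6: u_6=83/144 ∈ [15/29, 35/58) → index 7
j=7: u_7=95/144 ∈ [35/58, 21/29) → index 8
j=8: u_8=107/144 ∈ [21/29, 24/29) → index 9
j=9: u_9=119/144 ∈ [21/29, 24/29) → index 9
j=10: u_10=131/144 ∈ [24/29, 57/58) → index 10
j=11: u_11=143/144 ∈ [57/58, 1) → index 11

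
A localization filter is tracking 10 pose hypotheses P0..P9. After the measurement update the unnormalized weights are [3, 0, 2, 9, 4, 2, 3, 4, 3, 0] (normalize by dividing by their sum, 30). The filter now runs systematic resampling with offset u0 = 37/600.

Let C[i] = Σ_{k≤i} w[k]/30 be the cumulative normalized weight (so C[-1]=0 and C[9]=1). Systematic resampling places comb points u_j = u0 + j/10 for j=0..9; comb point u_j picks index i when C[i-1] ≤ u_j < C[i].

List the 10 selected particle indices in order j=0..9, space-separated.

C = [1/10, 1/10, 1/6, 7/15, 3/5, 2/3, 23/30, 9/10, 1, 1]
j=0: u_0=37/600 ∈ [0, 1/10) → index 0
j=1: u_1=97/600 ∈ [1/10, 1/6) → index 2
j=2: u_2=157/600 ∈ [1/6, 7/15) → index 3
j=3: u_3=217/600 ∈ [1/6, 7/15) → index 3
j=4: u_4=277/600 ∈ [1/6, 7/15) → index 3
j=5: u_5=337/600 ∈ [7/15, 3/5) → index 4
j=6: u_6=397/600 ∈ [3/5, 2/3) → index 5
j=7: u_7=457/600 ∈ [2/3, 23/30) → index 6
j=8: u_8=517/600 ∈ [23/30, 9/10) → index 7
j=9: u_9=577/600 ∈ [9/10, 1) → index 8

0 2 3 3 3 4 5 6 7 8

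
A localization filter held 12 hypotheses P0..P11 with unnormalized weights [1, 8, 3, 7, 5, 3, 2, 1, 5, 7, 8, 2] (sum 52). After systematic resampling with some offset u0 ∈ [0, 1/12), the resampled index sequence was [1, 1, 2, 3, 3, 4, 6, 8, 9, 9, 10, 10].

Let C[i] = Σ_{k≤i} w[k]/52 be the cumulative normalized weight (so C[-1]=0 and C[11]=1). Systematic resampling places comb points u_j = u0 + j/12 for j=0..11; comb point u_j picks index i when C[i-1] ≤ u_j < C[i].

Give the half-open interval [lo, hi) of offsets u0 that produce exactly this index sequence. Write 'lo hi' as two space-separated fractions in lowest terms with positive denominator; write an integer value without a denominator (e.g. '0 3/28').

1/52 5/156

C = [1/52, 9/52, 3/13, 19/52, 6/13, 27/52, 29/52, 15/26, 35/52, 21/26, 25/26, 1]
j=0 picked index 1: u0 ∈ [1/52, 9/52)
j=1 picked index 1: u0 ∈ [-5/78, 7/78)
j=2 picked index 2: u0 ∈ [1/156, 5/78)
j=3 picked index 3: u0 ∈ [-1/52, 3/26)
j=4 picked index 3: u0 ∈ [-4/39, 5/156)
j=5 picked index 4: u0 ∈ [-2/39, 7/156)
j=6 picked index 6: u0 ∈ [1/52, 3/52)
j=7 picked index 8: u0 ∈ [-1/156, 7/78)
j=8 picked index 9: u0 ∈ [1/156, 11/78)
j=9 picked index 9: u0 ∈ [-1/13, 3/52)
j=10 picked index 10: u0 ∈ [-1/39, 5/39)
j=11 picked index 10: u0 ∈ [-17/156, 7/156)
intersection: [1/52, 5/156)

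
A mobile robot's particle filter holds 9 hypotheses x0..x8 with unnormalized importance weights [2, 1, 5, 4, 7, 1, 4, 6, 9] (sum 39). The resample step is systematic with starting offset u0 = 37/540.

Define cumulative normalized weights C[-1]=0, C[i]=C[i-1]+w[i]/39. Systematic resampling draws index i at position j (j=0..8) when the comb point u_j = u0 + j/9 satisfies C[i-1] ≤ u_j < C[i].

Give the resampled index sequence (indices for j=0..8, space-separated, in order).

1 2 3 4 6 7 7 8 8

C = [2/39, 1/13, 8/39, 4/13, 19/39, 20/39, 8/13, 10/13, 1]
j=0: u_0=37/540 ∈ [2/39, 1/13) → index 1
j=1: u_1=97/540 ∈ [1/13, 8/39) → index 2
j=2: u_2=157/540 ∈ [8/39, 4/13) → index 3
j=3: u_3=217/540 ∈ [4/13, 19/39) → index 4
j=4: u_4=277/540 ∈ [20/39, 8/13) → index 6
j=5: u_5=337/540 ∈ [8/13, 10/13) → index 7
j=6: u_6=397/540 ∈ [8/13, 10/13) → index 7
j=7: u_7=457/540 ∈ [10/13, 1) → index 8
j=8: u_8=517/540 ∈ [10/13, 1) → index 8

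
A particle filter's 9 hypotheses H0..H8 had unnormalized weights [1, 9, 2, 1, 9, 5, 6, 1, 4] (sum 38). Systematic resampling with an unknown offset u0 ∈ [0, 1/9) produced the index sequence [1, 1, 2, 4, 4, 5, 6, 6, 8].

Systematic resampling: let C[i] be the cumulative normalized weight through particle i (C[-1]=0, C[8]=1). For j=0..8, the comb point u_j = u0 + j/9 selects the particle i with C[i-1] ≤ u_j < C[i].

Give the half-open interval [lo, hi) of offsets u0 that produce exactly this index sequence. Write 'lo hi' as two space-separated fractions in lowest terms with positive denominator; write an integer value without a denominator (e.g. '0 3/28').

C = [1/38, 5/19, 6/19, 13/38, 11/19, 27/38, 33/38, 17/19, 1]
j=0 picked index 1: u0 ∈ [1/38, 5/19)
j=1 picked index 1: u0 ∈ [-29/342, 26/171)
j=2 picked index 2: u0 ∈ [7/171, 16/171)
j=3 picked index 4: u0 ∈ [1/114, 14/57)
j=4 picked index 4: u0 ∈ [-35/342, 23/171)
j=5 picked index 5: u0 ∈ [4/171, 53/342)
j=6 picked index 6: u0 ∈ [5/114, 23/114)
j=7 picked index 6: u0 ∈ [-23/342, 31/342)
j=8 picked index 8: u0 ∈ [1/171, 1/9)
intersection: [5/114, 31/342)

5/114 31/342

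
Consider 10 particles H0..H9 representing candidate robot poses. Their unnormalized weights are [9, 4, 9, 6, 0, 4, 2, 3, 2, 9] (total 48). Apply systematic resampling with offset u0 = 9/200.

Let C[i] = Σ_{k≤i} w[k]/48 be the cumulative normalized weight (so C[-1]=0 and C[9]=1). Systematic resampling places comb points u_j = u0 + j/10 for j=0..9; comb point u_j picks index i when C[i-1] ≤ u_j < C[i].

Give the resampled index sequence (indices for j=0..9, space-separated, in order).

0 0 1 2 2 3 5 7 9 9

C = [3/16, 13/48, 11/24, 7/12, 7/12, 2/3, 17/24, 37/48, 13/16, 1]
j=0: u_0=9/200 ∈ [0, 3/16) → index 0
j=1: u_1=29/200 ∈ [0, 3/16) → index 0
j=2: u_2=49/200 ∈ [3/16, 13/48) → index 1
j=3: u_3=69/200 ∈ [13/48, 11/24) → index 2
j=4: u_4=89/200 ∈ [13/48, 11/24) → index 2
j=5: u_5=109/200 ∈ [11/24, 7/12) → index 3
j=6: u_6=129/200 ∈ [7/12, 2/3) → index 5
j=7: u_7=149/200 ∈ [17/24, 37/48) → index 7
j=8: u_8=169/200 ∈ [13/16, 1) → index 9
j=9: u_9=189/200 ∈ [13/16, 1) → index 9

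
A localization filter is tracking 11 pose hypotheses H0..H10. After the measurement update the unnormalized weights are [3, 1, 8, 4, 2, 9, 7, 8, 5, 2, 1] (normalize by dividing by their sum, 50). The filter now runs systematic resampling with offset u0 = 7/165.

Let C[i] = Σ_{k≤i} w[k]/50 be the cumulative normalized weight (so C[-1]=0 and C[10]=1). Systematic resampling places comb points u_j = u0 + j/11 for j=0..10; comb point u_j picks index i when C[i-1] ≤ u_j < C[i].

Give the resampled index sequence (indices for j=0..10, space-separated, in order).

0 2 2 3 5 5 6 6 7 8 9

C = [3/50, 2/25, 6/25, 8/25, 9/25, 27/50, 17/25, 21/25, 47/50, 49/50, 1]
j=0: u_0=7/165 ∈ [0, 3/50) → index 0
j=1: u_1=2/15 ∈ [2/25, 6/25) → index 2
j=2: u_2=37/165 ∈ [2/25, 6/25) → index 2
j=3: u_3=52/165 ∈ [6/25, 8/25) → index 3
j=4: u_4=67/165 ∈ [9/25, 27/50) → index 5
j=5: u_5=82/165 ∈ [9/25, 27/50) → index 5
j=6: u_6=97/165 ∈ [27/50, 17/25) → index 6
j=7: u_7=112/165 ∈ [27/50, 17/25) → index 6
j=8: u_8=127/165 ∈ [17/25, 21/25) → index 7
j=9: u_9=142/165 ∈ [21/25, 47/50) → index 8
j=10: u_10=157/165 ∈ [47/50, 49/50) → index 9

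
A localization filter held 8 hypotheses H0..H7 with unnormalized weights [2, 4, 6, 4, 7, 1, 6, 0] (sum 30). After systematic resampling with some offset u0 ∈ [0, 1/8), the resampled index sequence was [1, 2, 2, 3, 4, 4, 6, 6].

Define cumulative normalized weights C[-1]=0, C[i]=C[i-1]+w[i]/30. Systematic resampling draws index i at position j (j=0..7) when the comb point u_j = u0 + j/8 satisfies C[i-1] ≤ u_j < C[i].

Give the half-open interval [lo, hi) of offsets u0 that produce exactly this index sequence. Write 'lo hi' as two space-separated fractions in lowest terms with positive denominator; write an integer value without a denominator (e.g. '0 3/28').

C = [1/15, 1/5, 2/5, 8/15, 23/30, 4/5, 1, 1]
j=0 picked index 1: u0 ∈ [1/15, 1/5)
j=1 picked index 2: u0 ∈ [3/40, 11/40)
j=2 picked index 2: u0 ∈ [-1/20, 3/20)
j=3 picked index 3: u0 ∈ [1/40, 19/120)
j=4 picked index 4: u0 ∈ [1/30, 4/15)
j=5 picked index 4: u0 ∈ [-11/120, 17/120)
j=6 picked index 6: u0 ∈ [1/20, 1/4)
j=7 picked index 6: u0 ∈ [-3/40, 1/8)
intersection: [3/40, 1/8)

3/40 1/8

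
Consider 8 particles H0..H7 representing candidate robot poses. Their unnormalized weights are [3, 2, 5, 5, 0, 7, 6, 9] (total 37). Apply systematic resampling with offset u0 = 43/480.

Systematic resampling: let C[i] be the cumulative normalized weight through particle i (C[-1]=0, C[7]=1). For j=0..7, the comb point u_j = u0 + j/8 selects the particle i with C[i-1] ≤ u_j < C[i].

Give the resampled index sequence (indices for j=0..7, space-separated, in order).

C = [3/37, 5/37, 10/37, 15/37, 15/37, 22/37, 28/37, 1]
j=0: u_0=43/480 ∈ [3/37, 5/37) → index 1
j=1: u_1=103/480 ∈ [5/37, 10/37) → index 2
j=2: u_2=163/480 ∈ [10/37, 15/37) → index 3
j=3: u_3=223/480 ∈ [15/37, 22/37) → index 5
j=4: u_4=283/480 ∈ [15/37, 22/37) → index 5
j=5: u_5=343/480 ∈ [22/37, 28/37) → index 6
j=6: u_6=403/480 ∈ [28/37, 1) → index 7
j=7: u_7=463/480 ∈ [28/37, 1) → index 7

1 2 3 5 5 6 7 7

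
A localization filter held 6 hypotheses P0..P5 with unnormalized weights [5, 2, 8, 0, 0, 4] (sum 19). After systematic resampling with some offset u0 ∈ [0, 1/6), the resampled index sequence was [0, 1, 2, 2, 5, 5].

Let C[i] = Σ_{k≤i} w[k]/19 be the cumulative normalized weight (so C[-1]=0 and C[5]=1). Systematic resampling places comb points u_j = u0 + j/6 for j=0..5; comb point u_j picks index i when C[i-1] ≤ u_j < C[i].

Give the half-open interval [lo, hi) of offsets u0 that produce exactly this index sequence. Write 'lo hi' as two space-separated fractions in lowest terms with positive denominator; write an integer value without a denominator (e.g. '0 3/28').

C = [5/19, 7/19, 15/19, 15/19, 15/19, 1]
j=0 picked index 0: u0 ∈ [0, 5/19)
j=1 picked index 1: u0 ∈ [11/114, 23/114)
j=2 picked index 2: u0 ∈ [2/57, 26/57)
j=3 picked index 2: u0 ∈ [-5/38, 11/38)
j=4 picked index 5: u0 ∈ [7/57, 1/3)
j=5 picked index 5: u0 ∈ [-5/114, 1/6)
intersection: [7/57, 1/6)

7/57 1/6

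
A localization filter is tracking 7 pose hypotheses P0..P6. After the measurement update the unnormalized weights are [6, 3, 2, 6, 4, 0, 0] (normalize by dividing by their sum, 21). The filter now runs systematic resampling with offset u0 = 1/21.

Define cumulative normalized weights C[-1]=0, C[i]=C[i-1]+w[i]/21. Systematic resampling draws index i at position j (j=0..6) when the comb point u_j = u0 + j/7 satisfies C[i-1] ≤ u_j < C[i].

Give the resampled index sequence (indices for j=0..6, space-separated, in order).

C = [2/7, 3/7, 11/21, 17/21, 1, 1, 1]
j=0: u_0=1/21 ∈ [0, 2/7) → index 0
j=1: u_1=4/21 ∈ [0, 2/7) → index 0
j=2: u_2=1/3 ∈ [2/7, 3/7) → index 1
j=3: u_3=10/21 ∈ [3/7, 11/21) → index 2
j=4: u_4=13/21 ∈ [11/21, 17/21) → index 3
j=5: u_5=16/21 ∈ [11/21, 17/21) → index 3
j=6: u_6=19/21 ∈ [17/21, 1) → index 4

0 0 1 2 3 3 4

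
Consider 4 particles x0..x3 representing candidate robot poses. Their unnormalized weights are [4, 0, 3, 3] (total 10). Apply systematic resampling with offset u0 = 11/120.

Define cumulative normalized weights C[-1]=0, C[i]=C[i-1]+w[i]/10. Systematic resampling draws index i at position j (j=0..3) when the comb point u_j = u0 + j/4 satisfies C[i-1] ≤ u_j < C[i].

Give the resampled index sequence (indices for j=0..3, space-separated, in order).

C = [2/5, 2/5, 7/10, 1]
j=0: u_0=11/120 ∈ [0, 2/5) → index 0
j=1: u_1=41/120 ∈ [0, 2/5) → index 0
j=2: u_2=71/120 ∈ [2/5, 7/10) → index 2
j=3: u_3=101/120 ∈ [7/10, 1) → index 3

0 0 2 3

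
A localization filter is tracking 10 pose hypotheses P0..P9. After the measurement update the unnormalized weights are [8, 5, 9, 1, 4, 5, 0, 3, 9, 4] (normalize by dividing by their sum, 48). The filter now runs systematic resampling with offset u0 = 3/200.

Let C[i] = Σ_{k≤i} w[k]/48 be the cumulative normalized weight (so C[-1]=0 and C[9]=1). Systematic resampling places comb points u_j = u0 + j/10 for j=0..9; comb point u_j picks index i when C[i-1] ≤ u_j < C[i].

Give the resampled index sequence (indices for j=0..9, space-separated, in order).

0 0 1 2 2 4 5 7 8 8

C = [1/6, 13/48, 11/24, 23/48, 9/16, 2/3, 2/3, 35/48, 11/12, 1]
j=0: u_0=3/200 ∈ [0, 1/6) → index 0
j=1: u_1=23/200 ∈ [0, 1/6) → index 0
j=2: u_2=43/200 ∈ [1/6, 13/48) → index 1
j=3: u_3=63/200 ∈ [13/48, 11/24) → index 2
j=4: u_4=83/200 ∈ [13/48, 11/24) → index 2
j=5: u_5=103/200 ∈ [23/48, 9/16) → index 4
j=6: u_6=123/200 ∈ [9/16, 2/3) → index 5
j=7: u_7=143/200 ∈ [2/3, 35/48) → index 7
j=8: u_8=163/200 ∈ [35/48, 11/12) → index 8
j=9: u_9=183/200 ∈ [35/48, 11/12) → index 8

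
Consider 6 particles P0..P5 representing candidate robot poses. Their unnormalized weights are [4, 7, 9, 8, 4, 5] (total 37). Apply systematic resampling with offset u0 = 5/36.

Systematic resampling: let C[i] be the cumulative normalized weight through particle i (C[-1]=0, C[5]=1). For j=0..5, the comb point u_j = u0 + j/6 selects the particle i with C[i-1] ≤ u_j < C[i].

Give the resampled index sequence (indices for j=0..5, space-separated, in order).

C = [4/37, 11/37, 20/37, 28/37, 32/37, 1]
j=0: u_0=5/36 ∈ [4/37, 11/37) → index 1
j=1: u_1=11/36 ∈ [11/37, 20/37) → index 2
j=2: u_2=17/36 ∈ [11/37, 20/37) → index 2
j=3: u_3=23/36 ∈ [20/37, 28/37) → index 3
j=4: u_4=29/36 ∈ [28/37, 32/37) → index 4
j=5: u_5=35/36 ∈ [32/37, 1) → index 5

1 2 2 3 4 5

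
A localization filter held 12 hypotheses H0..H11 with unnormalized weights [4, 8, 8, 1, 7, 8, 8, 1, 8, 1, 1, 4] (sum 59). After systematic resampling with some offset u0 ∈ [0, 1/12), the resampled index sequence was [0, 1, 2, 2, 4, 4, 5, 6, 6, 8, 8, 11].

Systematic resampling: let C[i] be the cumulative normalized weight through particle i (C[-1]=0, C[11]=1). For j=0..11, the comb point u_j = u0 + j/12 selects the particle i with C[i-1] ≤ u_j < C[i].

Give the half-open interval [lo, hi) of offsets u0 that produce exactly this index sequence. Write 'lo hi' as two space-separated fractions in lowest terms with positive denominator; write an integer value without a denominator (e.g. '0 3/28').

13/354 41/708

C = [4/59, 12/59, 20/59, 21/59, 28/59, 36/59, 44/59, 45/59, 53/59, 54/59, 55/59, 1]
j=0 picked index 0: u0 ∈ [0, 4/59)
j=1 picked index 1: u0 ∈ [-11/708, 85/708)
j=2 picked index 2: u0 ∈ [13/354, 61/354)
j=3 picked index 2: u0 ∈ [-11/236, 21/236)
j=4 picked index 4: u0 ∈ [4/177, 25/177)
j=5 picked index 4: u0 ∈ [-43/708, 41/708)
j=6 picked index 5: u0 ∈ [-3/118, 13/118)
j=7 picked index 6: u0 ∈ [19/708, 115/708)
j=8 picked index 6: u0 ∈ [-10/177, 14/177)
j=9 picked index 8: u0 ∈ [3/236, 35/236)
j=10 picked index 8: u0 ∈ [-25/354, 23/354)
j=11 picked index 11: u0 ∈ [11/708, 1/12)
intersection: [13/354, 41/708)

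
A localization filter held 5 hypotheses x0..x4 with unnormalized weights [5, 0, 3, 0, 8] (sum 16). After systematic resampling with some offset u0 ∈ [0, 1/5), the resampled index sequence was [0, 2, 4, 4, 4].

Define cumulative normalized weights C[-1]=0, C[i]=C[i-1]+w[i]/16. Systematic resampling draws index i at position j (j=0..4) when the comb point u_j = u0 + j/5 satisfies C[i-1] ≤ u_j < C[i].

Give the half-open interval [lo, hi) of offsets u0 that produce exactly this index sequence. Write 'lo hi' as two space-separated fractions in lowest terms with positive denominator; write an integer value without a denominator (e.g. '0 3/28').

C = [5/16, 5/16, 1/2, 1/2, 1]
j=0 picked index 0: u0 ∈ [0, 5/16)
j=1 picked index 2: u0 ∈ [9/80, 3/10)
j=2 picked index 4: u0 ∈ [1/10, 3/5)
j=3 picked index 4: u0 ∈ [-1/10, 2/5)
j=4 picked index 4: u0 ∈ [-3/10, 1/5)
intersection: [9/80, 1/5)

9/80 1/5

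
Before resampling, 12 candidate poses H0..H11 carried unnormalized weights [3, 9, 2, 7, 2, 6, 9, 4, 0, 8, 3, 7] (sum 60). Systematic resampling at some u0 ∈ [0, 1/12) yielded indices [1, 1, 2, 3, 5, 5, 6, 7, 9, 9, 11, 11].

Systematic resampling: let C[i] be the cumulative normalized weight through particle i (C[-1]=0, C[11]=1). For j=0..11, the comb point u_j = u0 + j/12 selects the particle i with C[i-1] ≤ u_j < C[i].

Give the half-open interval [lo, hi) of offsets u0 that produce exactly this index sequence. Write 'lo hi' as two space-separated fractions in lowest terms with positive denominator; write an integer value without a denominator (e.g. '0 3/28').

1/20 1/15

C = [1/20, 1/5, 7/30, 7/20, 23/60, 29/60, 19/30, 7/10, 7/10, 5/6, 53/60, 1]
j=0 picked index 1: u0 ∈ [1/20, 1/5)
j=1 picked index 1: u0 ∈ [-1/30, 7/60)
j=2 picked index 2: u0 ∈ [1/30, 1/15)
j=3 picked index 3: u0 ∈ [-1/60, 1/10)
j=4 picked index 5: u0 ∈ [1/20, 3/20)
j=5 picked index 5: u0 ∈ [-1/30, 1/15)
j=6 picked index 6: u0 ∈ [-1/60, 2/15)
j=7 picked index 7: u0 ∈ [1/20, 7/60)
j=8 picked index 9: u0 ∈ [1/30, 1/6)
j=9 picked index 9: u0 ∈ [-1/20, 1/12)
j=10 picked index 11: u0 ∈ [1/20, 1/6)
j=11 picked index 11: u0 ∈ [-1/30, 1/12)
intersection: [1/20, 1/15)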